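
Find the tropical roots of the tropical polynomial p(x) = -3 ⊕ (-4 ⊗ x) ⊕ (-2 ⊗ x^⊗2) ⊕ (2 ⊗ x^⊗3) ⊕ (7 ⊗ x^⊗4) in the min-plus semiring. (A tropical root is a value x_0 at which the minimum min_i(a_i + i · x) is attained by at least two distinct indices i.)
Roots: {-5, -4, -2, 1}

Each tropical root is a break point of the lower envelope of the lines y = a_i + i · x (there are 5 lines, with slopes 0, 1, ..., 4). Only the lines that attain the minimum somewhere contribute to roots; other lines are dominated. Here the surviving (envelope) indices are i = 4, i = 3, i = 2, i = 1, i = 0.
Intersections between consecutive envelope lines give the roots: for adjacent envelope indices i < j the intersection is x = (a_i − a_j) / (j − i). Reading off the sorted break points: {-5, -4, -2, 1}.
Verification: at each break x_0, at least two indices attain the minimum of min_i(a_i + i · x_0).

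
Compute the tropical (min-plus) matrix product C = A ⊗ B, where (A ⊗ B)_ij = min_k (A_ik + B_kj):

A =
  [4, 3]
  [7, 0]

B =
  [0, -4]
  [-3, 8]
A ⊗ B =
  [0, 0]
  [-3, 3]

Apply the min-plus product entry-by-entry:
  C[0][0] = min over k of (A[0][0] + B[0][0] = 4 + 0 = 4, A[0][1] + B[1][0] = 3 + -3 = 0) = 0 (attained at k = 1)
  C[0][1] = min over k of (A[0][0] + B[0][1] = 4 + -4 = 0, A[0][1] + B[1][1] = 3 + 8 = 11) = 0 (attained at k = 0)
  C[1][0] = min over k of (A[1][0] + B[0][0] = 7 + 0 = 7, A[1][1] + B[1][0] = 0 + -3 = -3) = -3 (attained at k = 1)
  C[1][1] = min over k of (A[1][0] + B[0][1] = 7 + -4 = 3, A[1][1] + B[1][1] = 0 + 8 = 8) = 3 (attained at k = 0)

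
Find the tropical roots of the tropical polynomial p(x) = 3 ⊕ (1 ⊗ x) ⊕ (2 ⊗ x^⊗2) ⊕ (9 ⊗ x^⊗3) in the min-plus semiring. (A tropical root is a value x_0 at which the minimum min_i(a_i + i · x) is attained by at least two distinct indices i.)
Roots: {-7, -1, 2}

Each tropical root is a break point of the lower envelope of the lines y = a_i + i · x (there are 4 lines, with slopes 0, 1, ..., 3). Only the lines that attain the minimum somewhere contribute to roots; other lines are dominated. Here the surviving (envelope) indices are i = 3, i = 2, i = 1, i = 0.
Intersections between consecutive envelope lines give the roots: for adjacent envelope indices i < j the intersection is x = (a_i − a_j) / (j − i). Reading off the sorted break points: {-7, -1, 2}.
Verification: at each break x_0, at least two indices attain the minimum of min_i(a_i + i · x_0).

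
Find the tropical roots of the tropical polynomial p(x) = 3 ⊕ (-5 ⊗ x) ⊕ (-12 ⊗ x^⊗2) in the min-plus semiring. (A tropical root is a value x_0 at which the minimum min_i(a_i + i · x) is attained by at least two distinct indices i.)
Roots: {7, 8}

Each tropical root is a break point of the lower envelope of the lines y = a_i + i · x (there are 3 lines, with slopes 0, 1, ..., 2). Only the lines that attain the minimum somewhere contribute to roots; other lines are dominated. Here the surviving (envelope) indices are i = 2, i = 1, i = 0.
Intersections between consecutive envelope lines give the roots: for adjacent envelope indices i < j the intersection is x = (a_i − a_j) / (j − i). Reading off the sorted break points: {7, 8}.
Verification: at each break x_0, at least two indices attain the minimum of min_i(a_i + i · x_0).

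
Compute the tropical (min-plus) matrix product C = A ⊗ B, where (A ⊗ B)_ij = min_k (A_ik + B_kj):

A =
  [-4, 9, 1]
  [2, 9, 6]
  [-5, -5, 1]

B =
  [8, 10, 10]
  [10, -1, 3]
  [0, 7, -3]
A ⊗ B =
  [1, 6, -2]
  [6, 8, 3]
  [1, -6, -2]

Apply the min-plus product entry-by-entry:
  C[0][0] = min over k of (A[0][0] + B[0][0] = -4 + 8 = 4, A[0][1] + B[1][0] = 9 + 10 = 19, A[0][2] + B[2][0] = 1 + 0 = 1) = 1 (attained at k = 2)
  C[0][1] = min over k of (A[0][0] + B[0][1] = -4 + 10 = 6, A[0][1] + B[1][1] = 9 + -1 = 8, A[0][2] + B[2][1] = 1 + 7 = 8) = 6 (attained at k = 0)
  C[0][2] = min over k of (A[0][0] + B[0][2] = -4 + 10 = 6, A[0][1] + B[1][2] = 9 + 3 = 12, A[0][2] + B[2][2] = 1 + -3 = -2) = -2 (attained at k = 2)
  C[1][0] = min over k of (A[1][0] + B[0][0] = 2 + 8 = 10, A[1][1] + B[1][0] = 9 + 10 = 19, A[1][2] + B[2][0] = 6 + 0 = 6) = 6 (attained at k = 2)
  C[1][1] = min over k of (A[1][0] + B[0][1] = 2 + 10 = 12, A[1][1] + B[1][1] = 9 + -1 = 8, A[1][2] + B[2][1] = 6 + 7 = 13) = 8 (attained at k = 1)
  C[1][2] = min over k of (A[1][0] + B[0][2] = 2 + 10 = 12, A[1][1] + B[1][2] = 9 + 3 = 12, A[1][2] + B[2][2] = 6 + -3 = 3) = 3 (attained at k = 2)
  C[2][0] = min over k of (A[2][0] + B[0][0] = -5 + 8 = 3, A[2][1] + B[1][0] = -5 + 10 = 5, A[2][2] + B[2][0] = 1 + 0 = 1) = 1 (attained at k = 2)
  C[2][1] = min over k of (A[2][0] + B[0][1] = -5 + 10 = 5, A[2][1] + B[1][1] = -5 + -1 = -6, A[2][2] + B[2][1] = 1 + 7 = 8) = -6 (attained at k = 1)
  C[2][2] = min over k of (A[2][0] + B[0][2] = -5 + 10 = 5, A[2][1] + B[1][2] = -5 + 3 = -2, A[2][2] + B[2][2] = 1 + -3 = -2) = -2 (attained at k = 1)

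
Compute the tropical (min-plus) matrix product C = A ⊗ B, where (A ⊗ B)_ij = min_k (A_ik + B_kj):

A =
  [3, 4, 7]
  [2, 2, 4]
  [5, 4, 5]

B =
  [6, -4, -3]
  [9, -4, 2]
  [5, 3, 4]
A ⊗ B =
  [9, -1, 0]
  [8, -2, -1]
  [10, 0, 2]

Apply the min-plus product entry-by-entry:
  C[0][0] = min over k of (A[0][0] + B[0][0] = 3 + 6 = 9, A[0][1] + B[1][0] = 4 + 9 = 13, A[0][2] + B[2][0] = 7 + 5 = 12) = 9 (attained at k = 0)
  C[0][1] = min over k of (A[0][0] + B[0][1] = 3 + -4 = -1, A[0][1] + B[1][1] = 4 + -4 = 0, A[0][2] + B[2][1] = 7 + 3 = 10) = -1 (attained at k = 0)
  C[0][2] = min over k of (A[0][0] + B[0][2] = 3 + -3 = 0, A[0][1] + B[1][2] = 4 + 2 = 6, A[0][2] + B[2][2] = 7 + 4 = 11) = 0 (attained at k = 0)
  C[1][0] = min over k of (A[1][0] + B[0][0] = 2 + 6 = 8, A[1][1] + B[1][0] = 2 + 9 = 11, A[1][2] + B[2][0] = 4 + 5 = 9) = 8 (attained at k = 0)
  C[1][1] = min over k of (A[1][0] + B[0][1] = 2 + -4 = -2, A[1][1] + B[1][1] = 2 + -4 = -2, A[1][2] + B[2][1] = 4 + 3 = 7) = -2 (attained at k = 0)
  C[1][2] = min over k of (A[1][0] + B[0][2] = 2 + -3 = -1, A[1][1] + B[1][2] = 2 + 2 = 4, A[1][2] + B[2][2] = 4 + 4 = 8) = -1 (attained at k = 0)
  C[2][0] = min over k of (A[2][0] + B[0][0] = 5 + 6 = 11, A[2][1] + B[1][0] = 4 + 9 = 13, A[2][2] + B[2][0] = 5 + 5 = 10) = 10 (attained at k = 2)
  C[2][1] = min over k of (A[2][0] + B[0][1] = 5 + -4 = 1, A[2][1] + B[1][1] = 4 + -4 = 0, A[2][2] + B[2][1] = 5 + 3 = 8) = 0 (attained at k = 1)
  C[2][2] = min over k of (A[2][0] + B[0][2] = 5 + -3 = 2, A[2][1] + B[1][2] = 4 + 2 = 6, A[2][2] + B[2][2] = 5 + 4 = 9) = 2 (attained at k = 0)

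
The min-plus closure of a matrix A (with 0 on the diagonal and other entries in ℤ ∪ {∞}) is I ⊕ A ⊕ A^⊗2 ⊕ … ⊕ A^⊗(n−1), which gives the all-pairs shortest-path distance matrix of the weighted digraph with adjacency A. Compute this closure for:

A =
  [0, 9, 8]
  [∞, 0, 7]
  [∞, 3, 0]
Closure =
  [0, 9, 8]
  [∞, 0, 7]
  [∞, 3, 0]

This is the Floyd-Warshall all-pairs shortest-path computation. For each intermediate vertex k = 0, 1, …, 2, update dist[i][j] ← min(dist[i][j], dist[i][k] + dist[k][j]). The final matrix gives, for each (i, j), the minimum total weight of any directed path from i to j (possibly empty when i = j).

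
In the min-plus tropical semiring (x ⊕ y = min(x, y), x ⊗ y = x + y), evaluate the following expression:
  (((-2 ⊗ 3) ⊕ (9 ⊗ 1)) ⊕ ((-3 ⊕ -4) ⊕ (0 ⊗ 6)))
(((-2 ⊗ 3) ⊕ (9 ⊗ 1)) ⊕ ((-3 ⊕ -4) ⊕ (0 ⊗ 6))) = -4

Expand innermost to outermost. Recall ⊕ takes the minimum of its arguments and ⊗ takes their sum. Working out the expression (((-2 ⊗ 3) ⊕ (9 ⊗ 1)) ⊕ ((-3 ⊕ -4) ⊕ (0 ⊗ 6))) gives -4.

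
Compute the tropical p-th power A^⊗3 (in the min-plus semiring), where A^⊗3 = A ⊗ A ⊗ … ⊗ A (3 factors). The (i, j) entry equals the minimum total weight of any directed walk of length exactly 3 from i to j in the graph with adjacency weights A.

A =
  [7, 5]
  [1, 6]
A^⊗3 =
  [12, 11]
  [7, 12]

Each entry (A^⊗3)_ij equals the minimum over all length-3 walks i = v_0 → v_1 → … → v_3 = j of Σ_t A[v_t][v_{t+1}]. For example, for (i, j) = (0, 1) we minimise over 4 possible intermediate vertex sequences; the minimum is 11, attained along the walk 0 → 1 → 0 → 1.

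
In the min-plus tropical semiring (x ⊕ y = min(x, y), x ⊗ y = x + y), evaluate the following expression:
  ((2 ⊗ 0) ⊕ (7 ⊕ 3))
((2 ⊗ 0) ⊕ (7 ⊕ 3)) = 2

Expand innermost to outermost. Recall ⊕ takes the minimum of its arguments and ⊗ takes their sum. Working out the expression ((2 ⊗ 0) ⊕ (7 ⊕ 3)) gives 2.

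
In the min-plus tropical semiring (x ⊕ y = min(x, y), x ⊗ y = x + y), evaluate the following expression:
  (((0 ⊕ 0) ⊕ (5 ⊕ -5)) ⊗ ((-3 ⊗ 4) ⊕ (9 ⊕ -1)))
(((0 ⊕ 0) ⊕ (5 ⊕ -5)) ⊗ ((-3 ⊗ 4) ⊕ (9 ⊕ -1))) = -6

Expand innermost to outermost. Recall ⊕ takes the minimum of its arguments and ⊗ takes their sum. Working out the expression (((0 ⊕ 0) ⊕ (5 ⊕ -5)) ⊗ ((-3 ⊗ 4) ⊕ (9 ⊕ -1))) gives -6.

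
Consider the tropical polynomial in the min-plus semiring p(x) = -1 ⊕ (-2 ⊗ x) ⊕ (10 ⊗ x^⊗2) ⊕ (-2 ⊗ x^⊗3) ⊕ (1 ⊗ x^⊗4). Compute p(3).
p(3) = -1

A tropical monomial a ⊗ x^⊗i evaluates to a + i · x. Evaluating each term at x = 3:
  Term 0 contributes -1 + 0 · 3 = -1
  Term 1 contributes -2 + 1 · 3 = 1
  Term 2 contributes 10 + 2 · 3 = 16
  Term 3 contributes -2 + 3 · 3 = 7
  Term 4 contributes 1 + 4 · 3 = 13
p(3) = ⊕ of these = min[-1, 1, 16, 7, 13] = -1.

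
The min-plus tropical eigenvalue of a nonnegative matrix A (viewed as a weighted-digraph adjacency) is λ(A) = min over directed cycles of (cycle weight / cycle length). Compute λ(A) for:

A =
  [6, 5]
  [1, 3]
λ(A) = 3

Enumerate directed cycles and compute their means (weight / length). Sample:
  cycle 0 → 0: weight = 6, length = 1, mean = 6/1 ≈ 6.000
  cycle 1 → 1: weight = 3, length = 1, mean = 3/1 ≈ 3.000
  cycle 0 → 1 → 0: weight = 6, length = 2, mean = 6/2 ≈ 3.000
  cycle 1 → 0 → 1: weight = 6, length = 2, mean = 6/2 ≈ 3.000
Minimum mean = 3.000, attained e.g. along the cycle 1 → 1 with weight 3 and length 1. So λ(A) = 3/1 = 3.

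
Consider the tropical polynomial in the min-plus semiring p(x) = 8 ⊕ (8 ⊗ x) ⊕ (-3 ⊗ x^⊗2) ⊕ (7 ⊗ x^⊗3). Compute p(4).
p(4) = 5

A tropical monomial a ⊗ x^⊗i evaluates to a + i · x. Evaluating each term at x = 4:
  Term 0 contributes 8 + 0 · 4 = 8
  Term 1 contributes 8 + 1 · 4 = 12
  Term 2 contributes -3 + 2 · 4 = 5
  Term 3 contributes 7 + 3 · 4 = 19
p(4) = ⊕ of these = min[8, 12, 5, 19] = 5.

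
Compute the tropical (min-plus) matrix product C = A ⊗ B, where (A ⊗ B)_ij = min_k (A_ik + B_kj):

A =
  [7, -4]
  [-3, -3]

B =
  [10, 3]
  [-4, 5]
A ⊗ B =
  [-8, 1]
  [-7, 0]

Apply the min-plus product entry-by-entry:
  C[0][0] = min over k of (A[0][0] + B[0][0] = 7 + 10 = 17, A[0][1] + B[1][0] = -4 + -4 = -8) = -8 (attained at k = 1)
  C[0][1] = min over k of (A[0][0] + B[0][1] = 7 + 3 = 10, A[0][1] + B[1][1] = -4 + 5 = 1) = 1 (attained at k = 1)
  C[1][0] = min over k of (A[1][0] + B[0][0] = -3 + 10 = 7, A[1][1] + B[1][0] = -3 + -4 = -7) = -7 (attained at k = 1)
  C[1][1] = min over k of (A[1][0] + B[0][1] = -3 + 3 = 0, A[1][1] + B[1][1] = -3 + 5 = 2) = 0 (attained at k = 0)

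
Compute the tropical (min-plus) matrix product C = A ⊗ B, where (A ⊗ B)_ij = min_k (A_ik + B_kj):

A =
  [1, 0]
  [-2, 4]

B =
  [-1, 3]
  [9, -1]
A ⊗ B =
  [0, -1]
  [-3, 1]

Apply the min-plus product entry-by-entry:
  C[0][0] = min over k of (A[0][0] + B[0][0] = 1 + -1 = 0, A[0][1] + B[1][0] = 0 + 9 = 9) = 0 (attained at k = 0)
  C[0][1] = min over k of (A[0][0] + B[0][1] = 1 + 3 = 4, A[0][1] + B[1][1] = 0 + -1 = -1) = -1 (attained at k = 1)
  C[1][0] = min over k of (A[1][0] + B[0][0] = -2 + -1 = -3, A[1][1] + B[1][0] = 4 + 9 = 13) = -3 (attained at k = 0)
  C[1][1] = min over k of (A[1][0] + B[0][1] = -2 + 3 = 1, A[1][1] + B[1][1] = 4 + -1 = 3) = 1 (attained at k = 0)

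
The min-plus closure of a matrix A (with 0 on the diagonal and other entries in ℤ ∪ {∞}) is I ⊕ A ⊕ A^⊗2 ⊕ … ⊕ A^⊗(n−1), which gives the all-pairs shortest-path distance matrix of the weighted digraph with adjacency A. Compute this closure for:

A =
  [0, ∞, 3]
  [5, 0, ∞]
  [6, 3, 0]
Closure =
  [0, 6, 3]
  [5, 0, 8]
  [6, 3, 0]

This is the Floyd-Warshall all-pairs shortest-path computation. For each intermediate vertex k = 0, 1, …, 2, update dist[i][j] ← min(dist[i][j], dist[i][k] + dist[k][j]). The final matrix gives, for each (i, j), the minimum total weight of any directed path from i to j (possibly empty when i = j).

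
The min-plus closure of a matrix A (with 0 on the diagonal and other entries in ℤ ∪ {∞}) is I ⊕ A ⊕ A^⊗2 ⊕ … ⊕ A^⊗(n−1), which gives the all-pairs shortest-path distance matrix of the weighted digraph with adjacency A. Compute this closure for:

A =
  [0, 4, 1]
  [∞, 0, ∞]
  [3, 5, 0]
Closure =
  [0, 4, 1]
  [∞, 0, ∞]
  [3, 5, 0]

This is the Floyd-Warshall all-pairs shortest-path computation. For each intermediate vertex k = 0, 1, …, 2, update dist[i][j] ← min(dist[i][j], dist[i][k] + dist[k][j]). The final matrix gives, for each (i, j), the minimum total weight of any directed path from i to j (possibly empty when i = j).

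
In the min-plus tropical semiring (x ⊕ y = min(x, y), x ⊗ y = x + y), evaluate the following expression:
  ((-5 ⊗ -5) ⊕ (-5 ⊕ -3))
((-5 ⊗ -5) ⊕ (-5 ⊕ -3)) = -10

Expand innermost to outermost. Recall ⊕ takes the minimum of its arguments and ⊗ takes their sum. Working out the expression ((-5 ⊗ -5) ⊕ (-5 ⊕ -3)) gives -10.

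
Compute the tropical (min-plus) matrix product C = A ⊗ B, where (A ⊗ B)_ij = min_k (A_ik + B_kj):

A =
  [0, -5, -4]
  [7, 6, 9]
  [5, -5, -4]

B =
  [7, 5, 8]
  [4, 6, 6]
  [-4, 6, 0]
A ⊗ B =
  [-8, 1, -4]
  [5, 12, 9]
  [-8, 1, -4]

Apply the min-plus product entry-by-entry:
  C[0][0] = min over k of (A[0][0] + B[0][0] = 0 + 7 = 7, A[0][1] + B[1][0] = -5 + 4 = -1, A[0][2] + B[2][0] = -4 + -4 = -8) = -8 (attained at k = 2)
  C[0][1] = min over k of (A[0][0] + B[0][1] = 0 + 5 = 5, A[0][1] + B[1][1] = -5 + 6 = 1, A[0][2] + B[2][1] = -4 + 6 = 2) = 1 (attained at k = 1)
  C[0][2] = min over k of (A[0][0] + B[0][2] = 0 + 8 = 8, A[0][1] + B[1][2] = -5 + 6 = 1, A[0][2] + B[2][2] = -4 + 0 = -4) = -4 (attained at k = 2)
  C[1][0] = min over k of (A[1][0] + B[0][0] = 7 + 7 = 14, A[1][1] + B[1][0] = 6 + 4 = 10, A[1][2] + B[2][0] = 9 + -4 = 5) = 5 (attained at k = 2)
  C[1][1] = min over k of (A[1][0] + B[0][1] = 7 + 5 = 12, A[1][1] + B[1][1] = 6 + 6 = 12, A[1][2] + B[2][1] = 9 + 6 = 15) = 12 (attained at k = 0)
  C[1][2] = min over k of (A[1][0] + B[0][2] = 7 + 8 = 15, A[1][1] + B[1][2] = 6 + 6 = 12, A[1][2] + B[2][2] = 9 + 0 = 9) = 9 (attained at k = 2)
  C[2][0] = min over k of (A[2][0] + B[0][0] = 5 + 7 = 12, A[2][1] + B[1][0] = -5 + 4 = -1, A[2][2] + B[2][0] = -4 + -4 = -8) = -8 (attained at k = 2)
  C[2][1] = min over k of (A[2][0] + B[0][1] = 5 + 5 = 10, A[2][1] + B[1][1] = -5 + 6 = 1, A[2][2] + B[2][1] = -4 + 6 = 2) = 1 (attained at k = 1)
  C[2][2] = min over k of (A[2][0] + B[0][2] = 5 + 8 = 13, A[2][1] + B[1][2] = -5 + 6 = 1, A[2][2] + B[2][2] = -4 + 0 = -4) = -4 (attained at k = 2)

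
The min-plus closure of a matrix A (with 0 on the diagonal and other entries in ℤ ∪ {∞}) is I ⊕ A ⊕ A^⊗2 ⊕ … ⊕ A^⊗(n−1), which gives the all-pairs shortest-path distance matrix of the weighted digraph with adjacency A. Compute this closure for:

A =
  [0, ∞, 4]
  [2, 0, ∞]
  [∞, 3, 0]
Closure =
  [0, 7, 4]
  [2, 0, 6]
  [5, 3, 0]

This is the Floyd-Warshall all-pairs shortest-path computation. For each intermediate vertex k = 0, 1, …, 2, update dist[i][j] ← min(dist[i][j], dist[i][k] + dist[k][j]). The final matrix gives, for each (i, j), the minimum total weight of any directed path from i to j (possibly empty when i = j).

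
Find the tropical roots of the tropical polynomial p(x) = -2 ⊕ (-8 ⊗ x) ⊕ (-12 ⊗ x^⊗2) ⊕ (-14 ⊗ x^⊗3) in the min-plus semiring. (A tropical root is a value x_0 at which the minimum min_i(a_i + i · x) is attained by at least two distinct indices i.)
Roots: {2, 4, 6}

Each tropical root is a break point of the lower envelope of the lines y = a_i + i · x (there are 4 lines, with slopes 0, 1, ..., 3). Only the lines that attain the minimum somewhere contribute to roots; other lines are dominated. Here the surviving (envelope) indices are i = 3, i = 2, i = 1, i = 0.
Intersections between consecutive envelope lines give the roots: for adjacent envelope indices i < j the intersection is x = (a_i − a_j) / (j − i). Reading off the sorted break points: {2, 4, 6}.
Verification: at each break x_0, at least two indices attain the minimum of min_i(a_i + i · x_0).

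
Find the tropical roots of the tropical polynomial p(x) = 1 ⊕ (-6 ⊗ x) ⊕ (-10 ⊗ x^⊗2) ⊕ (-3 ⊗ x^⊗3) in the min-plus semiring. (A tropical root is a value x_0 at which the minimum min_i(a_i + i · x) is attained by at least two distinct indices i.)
Roots: {-7, 4, 7}

Each tropical root is a break point of the lower envelope of the lines y = a_i + i · x (there are 4 lines, with slopes 0, 1, ..., 3). Only the lines that attain the minimum somewhere contribute to roots; other lines are dominated. Here the surviving (envelope) indices are i = 3, i = 2, i = 1, i = 0.
Intersections between consecutive envelope lines give the roots: for adjacent envelope indices i < j the intersection is x = (a_i − a_j) / (j − i). Reading off the sorted break points: {-7, 4, 7}.
Verification: at each break x_0, at least two indices attain the minimum of min_i(a_i + i · x_0).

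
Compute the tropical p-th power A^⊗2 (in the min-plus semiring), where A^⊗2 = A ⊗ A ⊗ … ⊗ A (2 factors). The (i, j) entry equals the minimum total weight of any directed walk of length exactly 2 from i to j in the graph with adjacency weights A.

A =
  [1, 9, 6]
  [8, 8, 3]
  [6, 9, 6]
A^⊗2 =
  [2, 10, 7]
  [9, 12, 9]
  [7, 15, 12]

Each entry (A^⊗2)_ij equals the minimum over all length-2 walks i = v_0 → v_1 → … → v_2 = j of Σ_t A[v_t][v_{t+1}]. For example, for (i, j) = (0, 2) we minimise over 3 possible intermediate vertex sequences; the minimum is 7, attained along the walk 0 → 0 → 2.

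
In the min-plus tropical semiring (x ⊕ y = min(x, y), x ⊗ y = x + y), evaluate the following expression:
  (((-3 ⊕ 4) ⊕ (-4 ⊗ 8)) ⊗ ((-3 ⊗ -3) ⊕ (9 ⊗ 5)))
(((-3 ⊕ 4) ⊕ (-4 ⊗ 8)) ⊗ ((-3 ⊗ -3) ⊕ (9 ⊗ 5))) = -9

Expand innermost to outermost. Recall ⊕ takes the minimum of its arguments and ⊗ takes their sum. Working out the expression (((-3 ⊕ 4) ⊕ (-4 ⊗ 8)) ⊗ ((-3 ⊗ -3) ⊕ (9 ⊗ 5))) gives -9.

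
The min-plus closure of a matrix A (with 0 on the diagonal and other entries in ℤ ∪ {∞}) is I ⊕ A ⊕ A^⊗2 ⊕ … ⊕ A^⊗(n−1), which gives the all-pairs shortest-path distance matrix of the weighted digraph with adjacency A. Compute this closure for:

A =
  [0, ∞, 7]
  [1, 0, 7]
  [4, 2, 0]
Closure =
  [0, 9, 7]
  [1, 0, 7]
  [3, 2, 0]

This is the Floyd-Warshall all-pairs shortest-path computation. For each intermediate vertex k = 0, 1, …, 2, update dist[i][j] ← min(dist[i][j], dist[i][k] + dist[k][j]). The final matrix gives, for each (i, j), the minimum total weight of any directed path from i to j (possibly empty when i = j).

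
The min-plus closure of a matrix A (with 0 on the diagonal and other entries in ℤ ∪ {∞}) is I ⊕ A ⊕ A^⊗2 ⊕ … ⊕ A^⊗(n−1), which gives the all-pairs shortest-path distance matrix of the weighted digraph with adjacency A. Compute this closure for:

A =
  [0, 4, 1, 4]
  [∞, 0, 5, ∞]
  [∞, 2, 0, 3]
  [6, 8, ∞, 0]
Closure =
  [0, 3, 1, 4]
  [14, 0, 5, 8]
  [9, 2, 0, 3]
  [6, 8, 7, 0]

This is the Floyd-Warshall all-pairs shortest-path computation. For each intermediate vertex k = 0, 1, …, 3, update dist[i][j] ← min(dist[i][j], dist[i][k] + dist[k][j]). The final matrix gives, for each (i, j), the minimum total weight of any directed path from i to j (possibly empty when i = j).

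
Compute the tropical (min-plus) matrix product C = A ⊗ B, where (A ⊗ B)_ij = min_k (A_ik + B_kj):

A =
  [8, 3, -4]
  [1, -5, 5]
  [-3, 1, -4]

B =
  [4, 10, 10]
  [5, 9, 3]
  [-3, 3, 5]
A ⊗ B =
  [-7, -1, 1]
  [0, 4, -2]
  [-7, -1, 1]

Apply the min-plus product entry-by-entry:
  C[0][0] = min over k of (A[0][0] + B[0][0] = 8 + 4 = 12, A[0][1] + B[1][0] = 3 + 5 = 8, A[0][2] + B[2][0] = -4 + -3 = -7) = -7 (attained at k = 2)
  C[0][1] = min over k of (A[0][0] + B[0][1] = 8 + 10 = 18, A[0][1] + B[1][1] = 3 + 9 = 12, A[0][2] + B[2][1] = -4 + 3 = -1) = -1 (attained at k = 2)
  C[0][2] = min over k of (A[0][0] + B[0][2] = 8 + 10 = 18, A[0][1] + B[1][2] = 3 + 3 = 6, A[0][2] + B[2][2] = -4 + 5 = 1) = 1 (attained at k = 2)
  C[1][0] = min over k of (A[1][0] + B[0][0] = 1 + 4 = 5, A[1][1] + B[1][0] = -5 + 5 = 0, A[1][2] + B[2][0] = 5 + -3 = 2) = 0 (attained at k = 1)
  C[1][1] = min over k of (A[1][0] + B[0][1] = 1 + 10 = 11, A[1][1] + B[1][1] = -5 + 9 = 4, A[1][2] + B[2][1] = 5 + 3 = 8) = 4 (attained at k = 1)
  C[1][2] = min over k of (A[1][0] + B[0][2] = 1 + 10 = 11, A[1][1] + B[1][2] = -5 + 3 = -2, A[1][2] + B[2][2] = 5 + 5 = 10) = -2 (attained at k = 1)
  C[2][0] = min over k of (A[2][0] + B[0][0] = -3 + 4 = 1, A[2][1] + B[1][0] = 1 + 5 = 6, A[2][2] + B[2][0] = -4 + -3 = -7) = -7 (attained at k = 2)
  C[2][1] = min over k of (A[2][0] + B[0][1] = -3 + 10 = 7, A[2][1] + B[1][1] = 1 + 9 = 10, A[2][2] + B[2][1] = -4 + 3 = -1) = -1 (attained at k = 2)
  C[2][2] = min over k of (A[2][0] + B[0][2] = -3 + 10 = 7, A[2][1] + B[1][2] = 1 + 3 = 4, A[2][2] + B[2][2] = -4 + 5 = 1) = 1 (attained at k = 2)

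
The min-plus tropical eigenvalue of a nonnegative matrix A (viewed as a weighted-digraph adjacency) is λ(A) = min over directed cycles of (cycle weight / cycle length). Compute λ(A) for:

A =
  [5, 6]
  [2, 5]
λ(A) = 4

Enumerate directed cycles and compute their means (weight / length). Sample:
  cycle 0 → 0: weight = 5, length = 1, mean = 5/1 ≈ 5.000
  cycle 1 → 1: weight = 5, length = 1, mean = 5/1 ≈ 5.000
  cycle 0 → 1 → 0: weight = 8, length = 2, mean = 8/2 ≈ 4.000
  cycle 1 → 0 → 1: weight = 8, length = 2, mean = 8/2 ≈ 4.000
Minimum mean = 4.000, attained e.g. along the cycle 0 → 1 → 0 with weight 8 and length 2. So λ(A) = 8/2 = 4.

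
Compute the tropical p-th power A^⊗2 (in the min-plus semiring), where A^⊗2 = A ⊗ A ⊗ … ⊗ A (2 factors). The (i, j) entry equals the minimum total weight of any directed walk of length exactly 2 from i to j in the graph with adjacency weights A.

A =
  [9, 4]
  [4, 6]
A^⊗2 =
  [8, 10]
  [10, 8]

Each entry (A^⊗2)_ij equals the minimum over all length-2 walks i = v_0 → v_1 → … → v_2 = j of Σ_t A[v_t][v_{t+1}]. For example, for (i, j) = (0, 1) we minimise over 2 possible intermediate vertex sequences; the minimum is 10, attained along the walk 0 → 1 → 1.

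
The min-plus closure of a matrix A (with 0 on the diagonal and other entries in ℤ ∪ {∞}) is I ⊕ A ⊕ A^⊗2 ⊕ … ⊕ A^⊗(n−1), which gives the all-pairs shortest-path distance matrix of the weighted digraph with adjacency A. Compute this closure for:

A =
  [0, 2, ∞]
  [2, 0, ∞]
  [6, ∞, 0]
Closure =
  [0, 2, ∞]
  [2, 0, ∞]
  [6, 8, 0]

This is the Floyd-Warshall all-pairs shortest-path computation. For each intermediate vertex k = 0, 1, …, 2, update dist[i][j] ← min(dist[i][j], dist[i][k] + dist[k][j]). The final matrix gives, for each (i, j), the minimum total weight of any directed path from i to j (possibly empty when i = j).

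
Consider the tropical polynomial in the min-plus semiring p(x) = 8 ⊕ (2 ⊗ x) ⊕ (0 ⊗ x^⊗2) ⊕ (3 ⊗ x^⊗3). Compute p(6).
p(6) = 8

A tropical monomial a ⊗ x^⊗i evaluates to a + i · x. Evaluating each term at x = 6:
  Term 0 contributes 8 + 0 · 6 = 8
  Term 1 contributes 2 + 1 · 6 = 8
  Term 2 contributes 0 + 2 · 6 = 12
  Term 3 contributes 3 + 3 · 6 = 21
p(6) = ⊕ of these = min[8, 8, 12, 21] = 8.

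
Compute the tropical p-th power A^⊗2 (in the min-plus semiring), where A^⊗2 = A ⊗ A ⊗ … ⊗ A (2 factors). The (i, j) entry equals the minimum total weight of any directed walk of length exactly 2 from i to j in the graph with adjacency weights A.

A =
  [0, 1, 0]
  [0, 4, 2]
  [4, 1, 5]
A^⊗2 =
  [0, 1, 0]
  [0, 1, 0]
  [1, 5, 3]

Each entry (A^⊗2)_ij equals the minimum over all length-2 walks i = v_0 → v_1 → … → v_2 = j of Σ_t A[v_t][v_{t+1}]. For example, for (i, j) = (0, 2) we minimise over 3 possible intermediate vertex sequences; the minimum is 0, attained along the walk 0 → 0 → 2.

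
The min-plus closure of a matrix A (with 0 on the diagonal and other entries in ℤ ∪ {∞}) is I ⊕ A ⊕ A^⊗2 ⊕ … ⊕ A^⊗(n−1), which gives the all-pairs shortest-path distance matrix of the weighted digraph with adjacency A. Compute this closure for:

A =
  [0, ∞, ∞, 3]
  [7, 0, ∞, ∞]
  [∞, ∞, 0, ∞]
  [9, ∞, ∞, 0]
Closure =
  [0, ∞, ∞, 3]
  [7, 0, ∞, 10]
  [∞, ∞, 0, ∞]
  [9, ∞, ∞, 0]

This is the Floyd-Warshall all-pairs shortest-path computation. For each intermediate vertex k = 0, 1, …, 3, update dist[i][j] ← min(dist[i][j], dist[i][k] + dist[k][j]). The final matrix gives, for each (i, j), the minimum total weight of any directed path from i to j (possibly empty when i = j).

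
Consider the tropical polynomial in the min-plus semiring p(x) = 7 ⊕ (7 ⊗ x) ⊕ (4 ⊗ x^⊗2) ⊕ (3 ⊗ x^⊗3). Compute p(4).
p(4) = 7

A tropical monomial a ⊗ x^⊗i evaluates to a + i · x. Evaluating each term at x = 4:
  Term 0 contributes 7 + 0 · 4 = 7
  Term 1 contributes 7 + 1 · 4 = 11
  Term 2 contributes 4 + 2 · 4 = 12
  Term 3 contributes 3 + 3 · 4 = 15
p(4) = ⊕ of these = min[7, 11, 12, 15] = 7.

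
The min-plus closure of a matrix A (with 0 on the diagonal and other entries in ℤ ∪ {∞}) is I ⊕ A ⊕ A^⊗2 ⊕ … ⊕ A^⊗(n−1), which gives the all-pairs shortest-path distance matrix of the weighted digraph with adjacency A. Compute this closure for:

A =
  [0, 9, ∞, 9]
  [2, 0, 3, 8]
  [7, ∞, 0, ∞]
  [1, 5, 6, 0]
Closure =
  [0, 9, 12, 9]
  [2, 0, 3, 8]
  [7, 16, 0, 16]
  [1, 5, 6, 0]

This is the Floyd-Warshall all-pairs shortest-path computation. For each intermediate vertex k = 0, 1, …, 3, update dist[i][j] ← min(dist[i][j], dist[i][k] + dist[k][j]). The final matrix gives, for each (i, j), the minimum total weight of any directed path from i to j (possibly empty when i = j).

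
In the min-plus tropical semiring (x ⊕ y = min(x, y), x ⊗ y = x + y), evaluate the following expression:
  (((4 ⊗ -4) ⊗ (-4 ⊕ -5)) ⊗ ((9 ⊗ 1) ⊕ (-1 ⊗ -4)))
(((4 ⊗ -4) ⊗ (-4 ⊕ -5)) ⊗ ((9 ⊗ 1) ⊕ (-1 ⊗ -4))) = -10

Expand innermost to outermost. Recall ⊕ takes the minimum of its arguments and ⊗ takes their sum. Working out the expression (((4 ⊗ -4) ⊗ (-4 ⊕ -5)) ⊗ ((9 ⊗ 1) ⊕ (-1 ⊗ -4))) gives -10.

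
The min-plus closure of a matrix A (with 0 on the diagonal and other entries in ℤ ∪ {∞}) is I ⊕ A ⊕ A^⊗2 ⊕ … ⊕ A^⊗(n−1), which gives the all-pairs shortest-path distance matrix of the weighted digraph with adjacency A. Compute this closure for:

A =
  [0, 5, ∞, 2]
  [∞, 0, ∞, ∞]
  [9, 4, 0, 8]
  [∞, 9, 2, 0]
Closure =
  [0, 5, 4, 2]
  [∞, 0, ∞, ∞]
  [9, 4, 0, 8]
  [11, 6, 2, 0]

This is the Floyd-Warshall all-pairs shortest-path computation. For each intermediate vertex k = 0, 1, …, 3, update dist[i][j] ← min(dist[i][j], dist[i][k] + dist[k][j]). The final matrix gives, for each (i, j), the minimum total weight of any directed path from i to j (possibly empty when i = j).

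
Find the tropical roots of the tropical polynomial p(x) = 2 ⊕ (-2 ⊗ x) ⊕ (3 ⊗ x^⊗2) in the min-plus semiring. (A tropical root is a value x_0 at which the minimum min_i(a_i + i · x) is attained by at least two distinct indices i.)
Roots: {-5, 4}

Each tropical root is a break point of the lower envelope of the lines y = a_i + i · x (there are 3 lines, with slopes 0, 1, ..., 2). Only the lines that attain the minimum somewhere contribute to roots; other lines are dominated. Here the surviving (envelope) indices are i = 2, i = 1, i = 0.
Intersections between consecutive envelope lines give the roots: for adjacent envelope indices i < j the intersection is x = (a_i − a_j) / (j − i). Reading off the sorted break points: {-5, 4}.
Verification: at each break x_0, at least two indices attain the minimum of min_i(a_i + i · x_0).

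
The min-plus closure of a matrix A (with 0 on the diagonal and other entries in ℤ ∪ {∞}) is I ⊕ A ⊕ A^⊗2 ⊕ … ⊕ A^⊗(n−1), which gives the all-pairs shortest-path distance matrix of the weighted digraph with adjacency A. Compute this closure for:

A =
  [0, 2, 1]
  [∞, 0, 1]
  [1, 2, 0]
Closure =
  [0, 2, 1]
  [2, 0, 1]
  [1, 2, 0]

This is the Floyd-Warshall all-pairs shortest-path computation. For each intermediate vertex k = 0, 1, …, 2, update dist[i][j] ← min(dist[i][j], dist[i][k] + dist[k][j]). The final matrix gives, for each (i, j), the minimum total weight of any directed path from i to j (possibly empty when i = j).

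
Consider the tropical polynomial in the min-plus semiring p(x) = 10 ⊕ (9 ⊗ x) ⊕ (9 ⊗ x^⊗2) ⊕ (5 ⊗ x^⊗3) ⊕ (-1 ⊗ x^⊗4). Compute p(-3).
p(-3) = -13

A tropical monomial a ⊗ x^⊗i evaluates to a + i · x. Evaluating each term at x = -3:
  Term 0 contributes 10 + 0 · -3 = 10
  Term 1 contributes 9 + 1 · -3 = 6
  Term 2 contributes 9 + 2 · -3 = 3
  Term 3 contributes 5 + 3 · -3 = -4
  Term 4 contributes -1 + 4 · -3 = -13
p(-3) = ⊕ of these = min[10, 6, 3, -4, -13] = -13.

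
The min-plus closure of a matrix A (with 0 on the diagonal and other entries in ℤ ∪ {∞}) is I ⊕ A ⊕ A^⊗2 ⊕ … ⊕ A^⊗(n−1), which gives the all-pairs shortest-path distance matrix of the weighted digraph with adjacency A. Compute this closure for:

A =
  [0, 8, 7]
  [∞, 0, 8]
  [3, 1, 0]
Closure =
  [0, 8, 7]
  [11, 0, 8]
  [3, 1, 0]

This is the Floyd-Warshall all-pairs shortest-path computation. For each intermediate vertex k = 0, 1, …, 2, update dist[i][j] ← min(dist[i][j], dist[i][k] + dist[k][j]). The final matrix gives, for each (i, j), the minimum total weight of any directed path from i to j (possibly empty when i = j).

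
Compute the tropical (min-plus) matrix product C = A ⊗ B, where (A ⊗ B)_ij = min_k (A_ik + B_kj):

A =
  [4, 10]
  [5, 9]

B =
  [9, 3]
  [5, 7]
A ⊗ B =
  [13, 7]
  [14, 8]

Apply the min-plus product entry-by-entry:
  C[0][0] = min over k of (A[0][0] + B[0][0] = 4 + 9 = 13, A[0][1] + B[1][0] = 10 + 5 = 15) = 13 (attained at k = 0)
  C[0][1] = min over k of (A[0][0] + B[0][1] = 4 + 3 = 7, A[0][1] + B[1][1] = 10 + 7 = 17) = 7 (attained at k = 0)
  C[1][0] = min over k of (A[1][0] + B[0][0] = 5 + 9 = 14, A[1][1] + B[1][0] = 9 + 5 = 14) = 14 (attained at k = 0)
  C[1][1] = min over k of (A[1][0] + B[0][1] = 5 + 3 = 8, A[1][1] + B[1][1] = 9 + 7 = 16) = 8 (attained at k = 0)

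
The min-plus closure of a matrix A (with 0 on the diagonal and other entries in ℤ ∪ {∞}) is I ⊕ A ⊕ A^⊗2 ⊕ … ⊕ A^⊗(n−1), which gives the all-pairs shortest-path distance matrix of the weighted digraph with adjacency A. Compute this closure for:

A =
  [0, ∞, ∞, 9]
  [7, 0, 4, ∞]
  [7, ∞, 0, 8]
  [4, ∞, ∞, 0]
Closure =
  [0, ∞, ∞, 9]
  [7, 0, 4, 12]
  [7, ∞, 0, 8]
  [4, ∞, ∞, 0]

This is the Floyd-Warshall all-pairs shortest-path computation. For each intermediate vertex k = 0, 1, …, 3, update dist[i][j] ← min(dist[i][j], dist[i][k] + dist[k][j]). The final matrix gives, for each (i, j), the minimum total weight of any directed path from i to j (possibly empty when i = j).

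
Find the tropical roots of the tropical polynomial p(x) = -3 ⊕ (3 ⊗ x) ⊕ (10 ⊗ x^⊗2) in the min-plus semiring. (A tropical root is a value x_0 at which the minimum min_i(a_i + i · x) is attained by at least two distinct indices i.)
Roots: {-7, -6}

Each tropical root is a break point of the lower envelope of the lines y = a_i + i · x (there are 3 lines, with slopes 0, 1, ..., 2). Only the lines that attain the minimum somewhere contribute to roots; other lines are dominated. Here the surviving (envelope) indices are i = 2, i = 1, i = 0.
Intersections between consecutive envelope lines give the roots: for adjacent envelope indices i < j the intersection is x = (a_i − a_j) / (j − i). Reading off the sorted break points: {-7, -6}.
Verification: at each break x_0, at least two indices attain the minimum of min_i(a_i + i · x_0).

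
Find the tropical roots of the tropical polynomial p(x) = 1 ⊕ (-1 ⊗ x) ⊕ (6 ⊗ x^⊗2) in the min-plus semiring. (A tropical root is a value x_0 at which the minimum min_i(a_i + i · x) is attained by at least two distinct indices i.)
Roots: {-7, 2}

Each tropical root is a break point of the lower envelope of the lines y = a_i + i · x (there are 3 lines, with slopes 0, 1, ..., 2). Only the lines that attain the minimum somewhere contribute to roots; other lines are dominated. Here the surviving (envelope) indices are i = 2, i = 1, i = 0.
Intersections between consecutive envelope lines give the roots: for adjacent envelope indices i < j the intersection is x = (a_i − a_j) / (j − i). Reading off the sorted break points: {-7, 2}.
Verification: at each break x_0, at least two indices attain the minimum of min_i(a_i + i · x_0).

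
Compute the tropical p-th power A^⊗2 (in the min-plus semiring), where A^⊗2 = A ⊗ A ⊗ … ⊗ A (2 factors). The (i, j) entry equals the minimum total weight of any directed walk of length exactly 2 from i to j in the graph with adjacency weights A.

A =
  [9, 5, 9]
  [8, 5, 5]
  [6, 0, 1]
A^⊗2 =
  [13, 9, 10]
  [11, 5, 6]
  [7, 1, 2]

Each entry (A^⊗2)_ij equals the minimum over all length-2 walks i = v_0 → v_1 → … → v_2 = j of Σ_t A[v_t][v_{t+1}]. For example, for (i, j) = (0, 2) we minimise over 3 possible intermediate vertex sequences; the minimum is 10, attained along the walk 0 → 1 → 2.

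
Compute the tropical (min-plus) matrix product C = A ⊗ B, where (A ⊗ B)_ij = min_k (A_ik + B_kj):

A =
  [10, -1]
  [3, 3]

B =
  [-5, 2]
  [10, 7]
A ⊗ B =
  [5, 6]
  [-2, 5]

Apply the min-plus product entry-by-entry:
  C[0][0] = min over k of (A[0][0] + B[0][0] = 10 + -5 = 5, A[0][1] + B[1][0] = -1 + 10 = 9) = 5 (attained at k = 0)
  C[0][1] = min over k of (A[0][0] + B[0][1] = 10 + 2 = 12, A[0][1] + B[1][1] = -1 + 7 = 6) = 6 (attained at k = 1)
  C[1][0] = min over k of (A[1][0] + B[0][0] = 3 + -5 = -2, A[1][1] + B[1][0] = 3 + 10 = 13) = -2 (attained at k = 0)
  C[1][1] = min over k of (A[1][0] + B[0][1] = 3 + 2 = 5, A[1][1] + B[1][1] = 3 + 7 = 10) = 5 (attained at k = 0)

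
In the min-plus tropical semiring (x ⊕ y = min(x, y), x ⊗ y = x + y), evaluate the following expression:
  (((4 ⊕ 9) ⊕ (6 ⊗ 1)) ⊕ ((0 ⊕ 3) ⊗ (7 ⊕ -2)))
(((4 ⊕ 9) ⊕ (6 ⊗ 1)) ⊕ ((0 ⊕ 3) ⊗ (7 ⊕ -2))) = -2

Expand innermost to outermost. Recall ⊕ takes the minimum of its arguments and ⊗ takes their sum. Working out the expression (((4 ⊕ 9) ⊕ (6 ⊗ 1)) ⊕ ((0 ⊕ 3) ⊗ (7 ⊕ -2))) gives -2.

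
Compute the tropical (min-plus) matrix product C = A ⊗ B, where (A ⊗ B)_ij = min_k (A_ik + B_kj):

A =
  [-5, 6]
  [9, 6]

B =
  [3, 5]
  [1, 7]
A ⊗ B =
  [-2, 0]
  [7, 13]

Apply the min-plus product entry-by-entry:
  C[0][0] = min over k of (A[0][0] + B[0][0] = -5 + 3 = -2, A[0][1] + B[1][0] = 6 + 1 = 7) = -2 (attained at k = 0)
  C[0][1] = min over k of (A[0][0] + B[0][1] = -5 + 5 = 0, A[0][1] + B[1][1] = 6 + 7 = 13) = 0 (attained at k = 0)
  C[1][0] = min over k of (A[1][0] + B[0][0] = 9 + 3 = 12, A[1][1] + B[1][0] = 6 + 1 = 7) = 7 (attained at k = 1)
  C[1][1] = min over k of (A[1][0] + B[0][1] = 9 + 5 = 14, A[1][1] + B[1][1] = 6 + 7 = 13) = 13 (attained at k = 1)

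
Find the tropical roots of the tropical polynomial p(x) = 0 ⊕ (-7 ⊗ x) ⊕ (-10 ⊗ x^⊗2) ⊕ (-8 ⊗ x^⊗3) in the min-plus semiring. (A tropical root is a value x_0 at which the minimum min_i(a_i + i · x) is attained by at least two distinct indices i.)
Roots: {-2, 3, 7}

Each tropical root is a break point of the lower envelope of the lines y = a_i + i · x (there are 4 lines, with slopes 0, 1, ..., 3). Only the lines that attain the minimum somewhere contribute to roots; other lines are dominated. Here the surviving (envelope) indices are i = 3, i = 2, i = 1, i = 0.
Intersections between consecutive envelope lines give the roots: for adjacent envelope indices i < j the intersection is x = (a_i − a_j) / (j − i). Reading off the sorted break points: {-2, 3, 7}.
Verification: at each break x_0, at least two indices attain the minimum of min_i(a_i + i · x_0).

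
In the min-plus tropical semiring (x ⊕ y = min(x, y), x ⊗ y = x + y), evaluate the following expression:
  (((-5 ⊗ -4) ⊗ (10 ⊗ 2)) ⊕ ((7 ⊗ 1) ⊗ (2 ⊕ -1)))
(((-5 ⊗ -4) ⊗ (10 ⊗ 2)) ⊕ ((7 ⊗ 1) ⊗ (2 ⊕ -1))) = 3

Expand innermost to outermost. Recall ⊕ takes the minimum of its arguments and ⊗ takes their sum. Working out the expression (((-5 ⊗ -4) ⊗ (10 ⊗ 2)) ⊕ ((7 ⊗ 1) ⊗ (2 ⊕ -1))) gives 3.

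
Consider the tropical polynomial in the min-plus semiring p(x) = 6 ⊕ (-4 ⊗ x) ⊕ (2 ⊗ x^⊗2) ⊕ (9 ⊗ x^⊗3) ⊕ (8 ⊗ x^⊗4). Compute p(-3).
p(-3) = -7

A tropical monomial a ⊗ x^⊗i evaluates to a + i · x. Evaluating each term at x = -3:
  Term 0 contributes 6 + 0 · -3 = 6
  Term 1 contributes -4 + 1 · -3 = -7
  Term 2 contributes 2 + 2 · -3 = -4
  Term 3 contributes 9 + 3 · -3 = 0
  Term 4 contributes 8 + 4 · -3 = -4
p(-3) = ⊕ of these = min[6, -7, -4, 0, -4] = -7.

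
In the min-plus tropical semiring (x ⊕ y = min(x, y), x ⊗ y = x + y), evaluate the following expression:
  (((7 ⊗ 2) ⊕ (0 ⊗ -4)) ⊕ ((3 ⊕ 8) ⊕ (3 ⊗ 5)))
(((7 ⊗ 2) ⊕ (0 ⊗ -4)) ⊕ ((3 ⊕ 8) ⊕ (3 ⊗ 5))) = -4

Expand innermost to outermost. Recall ⊕ takes the minimum of its arguments and ⊗ takes their sum. Working out the expression (((7 ⊗ 2) ⊕ (0 ⊗ -4)) ⊕ ((3 ⊕ 8) ⊕ (3 ⊗ 5))) gives -4.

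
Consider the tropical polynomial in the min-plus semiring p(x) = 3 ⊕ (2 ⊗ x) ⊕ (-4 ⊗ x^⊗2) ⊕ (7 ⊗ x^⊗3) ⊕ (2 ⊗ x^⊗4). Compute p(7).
p(7) = 3

A tropical monomial a ⊗ x^⊗i evaluates to a + i · x. Evaluating each term at x = 7:
  Term 0 contributes 3 + 0 · 7 = 3
  Term 1 contributes 2 + 1 · 7 = 9
  Term 2 contributes -4 + 2 · 7 = 10
  Term 3 contributes 7 + 3 · 7 = 28
  Term 4 contributes 2 + 4 · 7 = 30
p(7) = ⊕ of these = min[3, 9, 10, 28, 30] = 3.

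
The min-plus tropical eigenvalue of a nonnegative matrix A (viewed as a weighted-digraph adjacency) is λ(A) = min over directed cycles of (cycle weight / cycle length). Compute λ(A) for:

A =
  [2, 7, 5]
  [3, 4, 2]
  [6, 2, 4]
λ(A) = 2

Enumerate directed cycles and compute their means (weight / length). Sample:
  cycle 0 → 0: weight = 2, length = 1, mean = 2/1 ≈ 2.000
  cycle 1 → 1: weight = 4, length = 1, mean = 4/1 ≈ 4.000
  cycle 2 → 2: weight = 4, length = 1, mean = 4/1 ≈ 4.000
  cycle 0 → 1 → 0: weight = 10, length = 2, mean = 10/2 ≈ 5.000
  cycle 0 → 2 → 0: weight = 11, length = 2, mean = 11/2 ≈ 5.500
  cycle 1 → 0 → 1: weight = 10, length = 2, mean = 10/2 ≈ 5.000
Minimum mean = 2.000, attained e.g. along the cycle 0 → 0 with weight 2 and length 1. So λ(A) = 2/1 = 2.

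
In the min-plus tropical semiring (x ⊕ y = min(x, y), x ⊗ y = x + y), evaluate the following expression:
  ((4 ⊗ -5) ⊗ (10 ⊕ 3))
((4 ⊗ -5) ⊗ (10 ⊕ 3)) = 2

Expand innermost to outermost. Recall ⊕ takes the minimum of its arguments and ⊗ takes their sum. Working out the expression ((4 ⊗ -5) ⊗ (10 ⊕ 3)) gives 2.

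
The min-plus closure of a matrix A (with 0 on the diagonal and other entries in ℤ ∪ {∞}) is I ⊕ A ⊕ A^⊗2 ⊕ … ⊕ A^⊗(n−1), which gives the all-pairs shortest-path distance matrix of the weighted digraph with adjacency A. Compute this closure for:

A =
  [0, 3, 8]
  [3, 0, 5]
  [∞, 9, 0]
Closure =
  [0, 3, 8]
  [3, 0, 5]
  [12, 9, 0]

This is the Floyd-Warshall all-pairs shortest-path computation. For each intermediate vertex k = 0, 1, …, 2, update dist[i][j] ← min(dist[i][j], dist[i][k] + dist[k][j]). The final matrix gives, for each (i, j), the minimum total weight of any directed path from i to j (possibly empty when i = j).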